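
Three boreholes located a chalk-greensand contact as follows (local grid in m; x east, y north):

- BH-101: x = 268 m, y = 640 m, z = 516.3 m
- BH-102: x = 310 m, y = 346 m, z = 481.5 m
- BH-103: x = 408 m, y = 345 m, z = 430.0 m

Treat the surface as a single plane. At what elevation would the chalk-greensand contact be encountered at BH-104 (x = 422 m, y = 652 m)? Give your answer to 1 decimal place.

436.0 m

Let the plane be z = a·x + b·y + c.
BH-102−BH-101: 42a − 294b = −34.8;  BH-103−BH-101: 140a − 295b = −86.3.
Solving gives a = −0.52507, b = 0.04336.
Then c = 516.3 − a·268 − b·640 = 629.27.
At (422, 652): z = −221.6 + 28.3 + 629.27 = 436.0 m.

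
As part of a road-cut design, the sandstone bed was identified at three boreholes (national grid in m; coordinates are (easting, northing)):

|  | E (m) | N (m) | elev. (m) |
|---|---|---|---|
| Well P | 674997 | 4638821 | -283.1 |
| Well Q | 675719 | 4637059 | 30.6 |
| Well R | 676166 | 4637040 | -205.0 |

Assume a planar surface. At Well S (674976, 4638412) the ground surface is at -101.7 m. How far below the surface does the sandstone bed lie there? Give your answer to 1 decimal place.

Let the plane be z = a·E + b·N + c.
Well Q−Well P: 722a − 1762b = 313.7;  Well R−Well P: 1169a − 1781b = 78.1.
Solving gives a = −0.544113809, b = −0.400993286.
Then c = -283.1 − a·674997 − b·4638821 = 2227128.16.
At (674976, 4638412): z_contact = −367263.76 − 1859972.07 + 2227128.16 = -107.67 m.
Depth below ground = -101.7 − (-107.67) = 6.0 m.

6.0 m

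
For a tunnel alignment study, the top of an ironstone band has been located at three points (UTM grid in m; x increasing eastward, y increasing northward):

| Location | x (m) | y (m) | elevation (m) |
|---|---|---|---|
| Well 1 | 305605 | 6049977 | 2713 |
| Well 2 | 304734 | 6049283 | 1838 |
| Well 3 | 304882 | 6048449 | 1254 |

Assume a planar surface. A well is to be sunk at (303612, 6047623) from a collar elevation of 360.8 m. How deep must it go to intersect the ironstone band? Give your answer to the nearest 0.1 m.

Two edge vectors: Well 1→Well 2 = (-871, -694, -875), Well 1→Well 3 = (-723, -1528, -1459).
Normal n = (Well 1→Well 2) × (Well 1→Well 3) = (-324454, -638164, 829126).
So ∂z/∂x = −n_x/n_z = 0.391320499 and ∂z/∂y = −n_y/n_z = 0.769682774.
Intercept c from Well 1: 2713 − 119589.50 − 4656563.08 = −4773439.58.
At (303612, 6047623): z_contact = 118809.60 + 4654751.25 − 4773439.58 = 121.26 m.
Depth below ground = 360.8 − 121.26 = 239.5 m.

239.5 m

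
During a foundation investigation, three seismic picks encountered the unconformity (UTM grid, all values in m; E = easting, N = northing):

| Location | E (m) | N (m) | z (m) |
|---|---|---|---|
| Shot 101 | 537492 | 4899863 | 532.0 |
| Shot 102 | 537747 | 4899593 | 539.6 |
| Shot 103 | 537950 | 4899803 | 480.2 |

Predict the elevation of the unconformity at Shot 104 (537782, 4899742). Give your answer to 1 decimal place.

512.0 m

Two edge vectors: Shot 101→Shot 102 = (255, -270, 7.6), Shot 101→Shot 103 = (458, -60, -51.8).
Normal n = (Shot 101→Shot 102) × (Shot 101→Shot 103) = (14442, 16689.8, 108360).
So ∂z/∂E = −n_x/n_z = −0.133277962 and ∂z/∂N = −n_y/n_z = −0.154021779.
Intercept c from Shot 101: 532 + 71635.84 + 754685.62 = 826853.46.
At (537782, 4899742): z = −71674.5 − 754667.0 + 826853.46 = 512.0 m.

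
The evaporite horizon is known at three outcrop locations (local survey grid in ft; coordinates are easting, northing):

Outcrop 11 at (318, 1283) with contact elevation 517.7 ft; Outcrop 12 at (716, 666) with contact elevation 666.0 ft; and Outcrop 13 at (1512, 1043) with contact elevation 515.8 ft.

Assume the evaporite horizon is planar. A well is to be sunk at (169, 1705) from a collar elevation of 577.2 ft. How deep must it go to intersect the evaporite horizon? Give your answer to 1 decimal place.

168.0 ft

Let the plane be z = a·easting + b·northing + c.
Outcrop 12−Outcrop 11: 398a − 617b = 148.3;  Outcrop 13−Outcrop 11: 1194a − 240b = −1.9.
Solving gives a = −0.057339, b = −0.277343.
Then c = 517.7 − a·318 − b·1283 = 891.77.
At (169, 1705): z_contact = −9.69 − 472.87 + 891.77 = 409.20 ft.
Depth below ground = 577.2 − 409.20 = 168.0 ft.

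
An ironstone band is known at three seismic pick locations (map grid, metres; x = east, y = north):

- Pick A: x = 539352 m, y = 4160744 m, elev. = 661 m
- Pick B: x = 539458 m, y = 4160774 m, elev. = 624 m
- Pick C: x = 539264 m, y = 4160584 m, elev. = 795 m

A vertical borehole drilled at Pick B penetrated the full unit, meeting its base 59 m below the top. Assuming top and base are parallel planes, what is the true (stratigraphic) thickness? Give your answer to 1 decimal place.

Two edge vectors: Pick A→Pick B = (106, 30, -37), Pick A→Pick C = (-88, -160, 134).
Normal n = (Pick A→Pick B) × (Pick A→Pick C) = (-1900, -10948, -14320).
So ∂z/∂x = −n_x/n_z = −0.13268 and ∂z/∂y = −n_y/n_z = −0.76453.
|∇z| = √(a²+b²) = 0.77595, so dip δ = arctan(0.77595) = 37.81°.
True thickness = vertical thickness × cos δ = 59 × cos 37.81° = 46.6 m.

46.6 m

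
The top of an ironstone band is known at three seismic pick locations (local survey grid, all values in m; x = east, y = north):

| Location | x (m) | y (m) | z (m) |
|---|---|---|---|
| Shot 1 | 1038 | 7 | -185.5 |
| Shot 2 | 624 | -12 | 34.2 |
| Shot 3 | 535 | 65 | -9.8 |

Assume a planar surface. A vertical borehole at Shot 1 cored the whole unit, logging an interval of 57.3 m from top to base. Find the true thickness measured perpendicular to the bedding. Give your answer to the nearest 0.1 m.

36.3 m

Two edge vectors: Shot 1→Shot 2 = (-414, -19, 219.7), Shot 1→Shot 3 = (-503, 58, 175.7).
Normal n = (Shot 1→Shot 2) × (Shot 1→Shot 3) = (-16080.9, -37769.3, -33569).
So ∂z/∂x = −n_x/n_z = −0.47904 and ∂z/∂y = −n_y/n_z = −1.12512.
|∇z| = √(a²+b²) = 1.22286, so dip δ = arctan(1.22286) = 50.73°.
True thickness = vertical thickness × cos δ = 57.3 × cos 50.73° = 36.3 m.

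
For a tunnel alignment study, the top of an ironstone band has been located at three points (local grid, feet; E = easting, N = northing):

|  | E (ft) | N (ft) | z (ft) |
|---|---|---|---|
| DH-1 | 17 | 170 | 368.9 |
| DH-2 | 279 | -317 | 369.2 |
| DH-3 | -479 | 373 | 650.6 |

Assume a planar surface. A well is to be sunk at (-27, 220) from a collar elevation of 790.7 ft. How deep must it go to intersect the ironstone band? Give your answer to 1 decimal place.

409.4 ft

Let the plane be z = a·E + b·N + c.
DH-2−DH-1: 262a − 487b = 0.3;  DH-3−DH-1: −496a + 203b = 281.7.
Solving gives a = −0.72863, b = −0.39261.
Then c = 368.9 − a·17 − b·170 = 448.03.
At (-27, 220): z_contact = 19.67 − 86.37 + 448.03 = 381.33 ft.
Depth below ground = 790.7 − 381.33 = 409.4 ft.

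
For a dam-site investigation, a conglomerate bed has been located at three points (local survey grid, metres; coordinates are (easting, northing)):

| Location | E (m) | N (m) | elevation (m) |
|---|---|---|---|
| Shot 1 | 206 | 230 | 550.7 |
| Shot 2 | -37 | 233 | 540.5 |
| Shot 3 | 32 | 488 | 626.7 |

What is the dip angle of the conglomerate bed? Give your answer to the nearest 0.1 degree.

Two edge vectors: Shot 1→Shot 2 = (-243, 3, -10.2), Shot 1→Shot 3 = (-174, 258, 76).
Normal n = (Shot 1→Shot 2) × (Shot 1→Shot 3) = (2859.6, 20242.8, -62172).
So ∂z/∂E = −n_x/n_z = 0.04599 and ∂z/∂N = −n_y/n_z = 0.32559.
Gradient magnitude |∇z| = √(a² + b²) = √(0.00212 + 0.10601) = 0.32883.
True dip = arctan(0.32883) = 18.2°, dipping toward S (azimuth ≈ 188°).

18.2°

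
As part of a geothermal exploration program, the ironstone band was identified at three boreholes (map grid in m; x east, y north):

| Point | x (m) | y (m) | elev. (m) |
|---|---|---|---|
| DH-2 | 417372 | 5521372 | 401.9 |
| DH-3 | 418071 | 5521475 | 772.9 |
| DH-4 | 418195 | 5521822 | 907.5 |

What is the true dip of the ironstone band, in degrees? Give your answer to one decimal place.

Let the plane be z = a·x + b·y + c.
DH-3−DH-2: 699a + 103b = 371;  DH-4−DH-2: 823a + 450b = 505.6.
Solving gives a = 0.49992, b = 0.20925.
Gradient magnitude |∇z| = √(a² + b²) = √(0.24992 + 0.04379) = 0.54195.
True dip = arctan(0.54195) = 28.5°, dipping toward WSW (azimuth ≈ 247°).

28.5°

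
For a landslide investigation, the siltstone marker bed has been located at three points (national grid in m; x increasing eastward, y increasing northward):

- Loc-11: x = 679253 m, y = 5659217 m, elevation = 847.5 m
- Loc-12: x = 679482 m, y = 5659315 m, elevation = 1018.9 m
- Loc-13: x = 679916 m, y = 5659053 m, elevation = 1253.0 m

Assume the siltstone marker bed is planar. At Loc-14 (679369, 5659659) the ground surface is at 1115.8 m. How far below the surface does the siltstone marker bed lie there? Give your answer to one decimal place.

Let the plane be z = a·x + b·y + c.
Loc-12−Loc-11: 229a + 98b = 171.4;  Loc-13−Loc-11: 663a − 164b = 405.5.
Solving gives a = 0.661743880, b = 0.202659709.
Then c = 847.5 − a·679253 − b·5659217 = −1595539.29.
At (679369, 5659659): z_contact = 449568.28 + 1146984.85 − 1595539.29 = 1013.84 m.
Depth below ground = 1115.8 − 1013.84 = 102.0 m.

102.0 m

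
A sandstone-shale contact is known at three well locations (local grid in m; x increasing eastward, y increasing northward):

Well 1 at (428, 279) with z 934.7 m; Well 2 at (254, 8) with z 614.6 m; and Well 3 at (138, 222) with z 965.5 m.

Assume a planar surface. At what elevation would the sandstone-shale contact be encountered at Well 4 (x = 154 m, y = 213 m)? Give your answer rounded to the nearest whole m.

Let the plane be z = a·x + b·y + c.
Well 2−Well 1: −174a − 271b = −320.1;  Well 3−Well 1: −290a − 57b = 30.8.
Solving gives a = −0.38724, b = 1.42981.
Then c = 934.7 − a·428 − b·279 = 701.52.
At (154, 213): z = −59.6 + 304.6 + 701.52 = 946.4 m.

946 m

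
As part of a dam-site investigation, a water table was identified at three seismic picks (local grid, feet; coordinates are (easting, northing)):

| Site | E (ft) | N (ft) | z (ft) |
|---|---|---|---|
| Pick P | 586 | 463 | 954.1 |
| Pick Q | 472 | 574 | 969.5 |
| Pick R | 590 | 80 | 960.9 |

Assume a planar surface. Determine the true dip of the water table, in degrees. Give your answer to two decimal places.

8.82°

Two edge vectors: Pick P→Pick Q = (-114, 111, 15.4), Pick P→Pick R = (4, -383, 6.8).
Normal n = (Pick P→Pick Q) × (Pick P→Pick R) = (6653, 836.8, 43218).
So ∂z/∂E = −n_x/n_z = −0.15394 and ∂z/∂N = −n_y/n_z = −0.01936.
Gradient magnitude |∇z| = √(a² + b²) = √(0.02370 + 0.00037) = 0.15515.
True dip = arctan(0.15515) = 8.82°, dipping toward E (azimuth ≈ 083°).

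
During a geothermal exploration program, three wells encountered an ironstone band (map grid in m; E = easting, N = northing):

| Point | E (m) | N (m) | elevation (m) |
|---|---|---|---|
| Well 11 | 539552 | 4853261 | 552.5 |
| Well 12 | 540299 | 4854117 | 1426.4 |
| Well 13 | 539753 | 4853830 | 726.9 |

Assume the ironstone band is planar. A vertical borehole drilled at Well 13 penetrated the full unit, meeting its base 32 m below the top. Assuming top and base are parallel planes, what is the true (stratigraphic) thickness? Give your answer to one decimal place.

18.7 m

Let the plane be z = a·E + b·N + c.
Well 12−Well 11: 747a + 856b = 873.9;  Well 13−Well 11: 201a + 569b = 174.4.
Solving gives a = 1.37542, b = −0.17937.
|∇z| = √(a²+b²) = 1.38706, so dip δ = arctan(1.38706) = 54.21°.
True thickness = vertical thickness × cos δ = 32 × cos 54.21° = 18.7 m.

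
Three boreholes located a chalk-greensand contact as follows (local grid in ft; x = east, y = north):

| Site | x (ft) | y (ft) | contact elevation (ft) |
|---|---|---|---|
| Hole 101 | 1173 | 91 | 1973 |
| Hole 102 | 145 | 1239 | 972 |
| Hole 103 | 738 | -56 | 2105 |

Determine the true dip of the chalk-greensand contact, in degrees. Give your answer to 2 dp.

41.28°

Two edge vectors: Hole 101→Hole 102 = (-1028, 1148, -1001), Hole 101→Hole 103 = (-435, -147, 132).
Normal n = (Hole 101→Hole 102) × (Hole 101→Hole 103) = (4389, 571131, 650496).
So ∂z/∂x = −n_x/n_z = −0.00675 and ∂z/∂y = −n_y/n_z = −0.87799.
Gradient magnitude |∇z| = √(a² + b²) = √(0.00005 + 0.77087) = 0.87802.
True dip = arctan(0.87802) = 41.28°, dipping toward N (azimuth ≈ 000°).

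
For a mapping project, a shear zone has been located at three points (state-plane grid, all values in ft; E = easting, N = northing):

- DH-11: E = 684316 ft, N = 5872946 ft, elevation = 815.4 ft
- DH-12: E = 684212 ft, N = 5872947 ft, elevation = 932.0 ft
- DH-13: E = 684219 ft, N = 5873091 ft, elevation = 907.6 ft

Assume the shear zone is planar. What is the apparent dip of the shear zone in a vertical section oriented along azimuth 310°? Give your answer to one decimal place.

Let the plane be z = a·E + b·N + c.
DH-12−DH-11: −104a + 1b = 116.6;  DH-13−DH-11: −97a + 145b = 92.2.
Solving gives a = −1.12226, b = −0.11489.
Unit vector along 310° is (sin 310°, cos 310°) = (-0.7660, 0.6428).
Slope in that direction = a·(-0.7660) + b·(0.6428) = 0.78585.
Apparent dip = arctan|0.78585| = 38.2° (true dip is 48.4°, so apparent ≤ true as expected).

38.2°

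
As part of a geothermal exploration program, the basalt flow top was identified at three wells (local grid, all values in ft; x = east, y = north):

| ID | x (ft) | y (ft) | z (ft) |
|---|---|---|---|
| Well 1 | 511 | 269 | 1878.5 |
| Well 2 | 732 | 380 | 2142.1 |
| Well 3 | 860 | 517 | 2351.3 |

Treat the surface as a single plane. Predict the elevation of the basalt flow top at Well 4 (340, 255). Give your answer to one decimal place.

1730.4 ft

Two edge vectors: Well 1→Well 2 = (221, 111, 263.6), Well 1→Well 3 = (349, 248, 472.8).
Normal n = (Well 1→Well 2) × (Well 1→Well 3) = (-12892, -12492.4, 16069).
So ∂z/∂x = −n_x/n_z = 0.80229 and ∂z/∂y = −n_y/n_z = 0.77742.
Intercept c from Well 1: 1878.5 − 409.97 − 209.13 = 1259.40.
At (340, 255): z = 272.8 + 198.2 + 1259.40 = 1730.4 ft.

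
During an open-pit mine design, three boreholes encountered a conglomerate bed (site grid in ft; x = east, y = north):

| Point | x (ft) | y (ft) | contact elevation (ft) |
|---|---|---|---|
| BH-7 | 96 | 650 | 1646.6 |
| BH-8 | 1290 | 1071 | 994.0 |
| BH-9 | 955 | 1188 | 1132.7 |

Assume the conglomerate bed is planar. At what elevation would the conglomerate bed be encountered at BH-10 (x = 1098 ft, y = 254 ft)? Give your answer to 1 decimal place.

Two edge vectors: BH-7→BH-8 = (1194, 421, -652.6), BH-7→BH-9 = (859, 538, -513.9).
Normal n = (BH-7→BH-8) × (BH-7→BH-9) = (134746.9, 53013.2, 280733).
So ∂z/∂x = −n_x/n_z = −0.479982 and ∂z/∂y = −n_y/n_z = −0.188839.
Intercept c from BH-7: 1646.6 + 46.08 + 122.75 = 1815.42.
At (1098, 254): z = −527.0 − 48.0 + 1815.42 = 1240.4 ft.

1240.4 ft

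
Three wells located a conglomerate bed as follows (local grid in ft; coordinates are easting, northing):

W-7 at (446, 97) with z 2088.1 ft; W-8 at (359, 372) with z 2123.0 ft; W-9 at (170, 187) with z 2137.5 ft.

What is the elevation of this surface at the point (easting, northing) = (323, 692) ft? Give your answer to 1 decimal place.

Let the plane be z = a·easting + b·northing + c.
W-8−W-7: −87a + 275b = 34.9;  W-9−W-7: −276a + 90b = 49.4.
Solving gives a = −0.15343, b = 0.07837.
Then c = 2088.1 − a·446 − b·97 = 2148.93.
At (323, 692): z = −49.6 + 54.2 + 2148.93 = 2153.6 ft.

2153.6 ft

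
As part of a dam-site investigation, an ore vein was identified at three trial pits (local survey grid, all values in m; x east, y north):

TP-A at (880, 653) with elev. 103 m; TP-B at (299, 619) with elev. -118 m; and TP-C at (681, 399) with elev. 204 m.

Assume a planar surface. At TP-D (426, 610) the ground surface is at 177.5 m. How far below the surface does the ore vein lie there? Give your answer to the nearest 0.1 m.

Two edge vectors: TP-A→TP-B = (-581, -34, -221), TP-A→TP-C = (-199, -254, 101).
Normal n = (TP-A→TP-B) × (TP-A→TP-C) = (-59568, 102660, 140808).
So ∂z/∂x = −n_x/n_z = 0.42304 and ∂z/∂y = −n_y/n_z = −0.72908.
Intercept c from TP-A: 103 − 372.28 + 476.09 = 206.81.
At (426, 610): z_contact = 180.22 − 444.74 + 206.81 = -57.71 m.
Depth below ground = 177.5 − (-57.71) = 235.2 m.

235.2 m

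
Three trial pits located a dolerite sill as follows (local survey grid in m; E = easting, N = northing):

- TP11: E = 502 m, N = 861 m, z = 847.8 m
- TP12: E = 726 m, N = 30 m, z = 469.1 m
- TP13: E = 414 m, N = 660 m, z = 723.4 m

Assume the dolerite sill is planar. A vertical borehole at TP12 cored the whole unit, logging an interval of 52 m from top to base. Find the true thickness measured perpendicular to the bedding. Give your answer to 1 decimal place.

45.2 m

Let the plane be z = a·E + b·N + c.
TP12−TP11: 224a − 831b = −378.7;  TP13−TP11: −88a − 201b = −124.4.
Solving gives a = 0.23070, b = 0.51790.
|∇z| = √(a²+b²) = 0.56696, so dip δ = arctan(0.56696) = 29.55°.
True thickness = vertical thickness × cos δ = 52 × cos 29.55° = 45.2 m.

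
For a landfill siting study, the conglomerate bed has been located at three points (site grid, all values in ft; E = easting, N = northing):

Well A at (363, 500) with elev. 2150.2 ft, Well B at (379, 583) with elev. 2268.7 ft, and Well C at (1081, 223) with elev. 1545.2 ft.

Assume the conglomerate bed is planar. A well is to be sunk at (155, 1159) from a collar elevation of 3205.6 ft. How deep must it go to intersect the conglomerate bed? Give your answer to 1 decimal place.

Let the plane be z = a·E + b·N + c.
Well B−Well A: 16a + 83b = 118.5;  Well C−Well A: 718a − 277b = −605.
Solving gives a = −0.271616, b = 1.480071.
Then c = 2150.2 − a·363 − b·500 = 1508.76.
At (155, 1159): z_contact = −42.10 + 1715.40 + 1508.76 = 3182.06 ft.
Depth below ground = 3205.6 − 3182.06 = 23.5 ft.

23.5 ft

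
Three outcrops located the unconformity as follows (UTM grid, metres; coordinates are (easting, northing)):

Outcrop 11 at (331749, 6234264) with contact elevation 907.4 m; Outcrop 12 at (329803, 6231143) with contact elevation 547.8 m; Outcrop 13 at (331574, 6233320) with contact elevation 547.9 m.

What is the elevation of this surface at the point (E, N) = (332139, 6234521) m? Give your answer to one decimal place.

Let the plane be z = a·E + b·N + c.
Outcrop 12−Outcrop 11: −1946a − 3121b = −359.6;  Outcrop 13−Outcrop 11: −175a − 944b = −359.5.
Solving gives a = −0.606218930, b = 0.493207958.
Then c = 907.4 − a·331749 − b·6234264 = −2872768.70.
At (332139, 6234521): z = −201348.9 + 3074915.4 − 2872768.70 = 797.7 m.

797.7 m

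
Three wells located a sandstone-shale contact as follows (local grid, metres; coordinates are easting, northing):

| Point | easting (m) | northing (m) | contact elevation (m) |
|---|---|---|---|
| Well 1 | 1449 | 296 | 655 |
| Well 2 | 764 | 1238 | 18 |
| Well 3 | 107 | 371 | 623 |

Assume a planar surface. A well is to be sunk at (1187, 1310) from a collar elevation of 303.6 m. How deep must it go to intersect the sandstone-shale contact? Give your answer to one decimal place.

Let the plane be z = a·easting + b·northing + c.
Well 2−Well 1: −685a + 942b = −637;  Well 3−Well 1: −1342a + 75b = −32.
Solving gives a = −0.014538, b = −0.686792.
Then c = 655 − a·1449 − b·296 = 879.36.
At (1187, 1310): z_contact = −17.26 − 899.70 + 879.36 = -37.60 m.
Depth below ground = 303.6 − (-37.60) = 341.2 m.

341.2 m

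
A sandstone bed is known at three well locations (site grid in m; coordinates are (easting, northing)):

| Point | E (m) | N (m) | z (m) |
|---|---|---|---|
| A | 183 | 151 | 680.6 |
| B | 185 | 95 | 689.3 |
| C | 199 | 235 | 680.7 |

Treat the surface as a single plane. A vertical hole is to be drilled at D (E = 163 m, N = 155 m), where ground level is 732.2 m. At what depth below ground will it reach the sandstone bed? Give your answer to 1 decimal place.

66.0 m

Two edge vectors: A→B = (2, -56, 8.7), A→C = (16, 84, 0.1).
Normal n = (A→B) × (A→C) = (-736.4, 139, 1064).
So ∂z/∂E = −n_x/n_z = 0.69211 and ∂z/∂N = −n_y/n_z = −0.13064.
Intercept c from A: 680.6 − 126.66 + 19.73 = 573.67.
At (163, 155): z_contact = 112.81 − 20.25 + 573.67 = 666.24 m.
Depth below ground = 732.2 − 666.24 = 66.0 m.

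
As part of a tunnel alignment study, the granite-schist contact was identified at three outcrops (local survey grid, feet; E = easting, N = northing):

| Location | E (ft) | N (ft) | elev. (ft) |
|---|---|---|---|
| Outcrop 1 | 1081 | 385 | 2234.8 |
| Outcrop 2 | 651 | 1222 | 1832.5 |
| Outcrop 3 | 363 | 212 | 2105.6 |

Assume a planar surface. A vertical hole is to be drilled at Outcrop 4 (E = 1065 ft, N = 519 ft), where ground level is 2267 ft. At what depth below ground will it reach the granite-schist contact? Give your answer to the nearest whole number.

Let the plane be z = a·E + b·N + c.
Outcrop 2−Outcrop 1: −430a + 837b = −402.3;  Outcrop 3−Outcrop 1: −718a − 173b = −129.2.
Solving gives a = 0.26318, b = −0.34544.
Then c = 2234.8 − a·1081 − b·385 = 2083.30.
At (1065, 519): z_contact = 280.3 − 179.3 + 2083.30 = 2184.3 ft.
Depth below ground = 2267 − 2184.3 = 83 ft.

83 ft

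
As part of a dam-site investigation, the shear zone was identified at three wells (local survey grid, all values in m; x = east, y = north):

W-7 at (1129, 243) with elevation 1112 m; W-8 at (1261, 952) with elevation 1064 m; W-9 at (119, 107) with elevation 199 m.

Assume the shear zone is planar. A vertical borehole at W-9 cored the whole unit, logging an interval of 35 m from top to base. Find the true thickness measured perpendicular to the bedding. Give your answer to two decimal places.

Let the plane be z = a·x + b·y + c.
W-8−W-7: 132a + 709b = −48;  W-9−W-7: −1010a − 136b = −913.
Solving gives a = 0.93656, b = −0.24207.
|∇z| = √(a²+b²) = 0.96733, so dip δ = arctan(0.96733) = 44.05°.
True thickness = vertical thickness × cos δ = 35 × cos 44.05° = 25.16 m.

25.16 m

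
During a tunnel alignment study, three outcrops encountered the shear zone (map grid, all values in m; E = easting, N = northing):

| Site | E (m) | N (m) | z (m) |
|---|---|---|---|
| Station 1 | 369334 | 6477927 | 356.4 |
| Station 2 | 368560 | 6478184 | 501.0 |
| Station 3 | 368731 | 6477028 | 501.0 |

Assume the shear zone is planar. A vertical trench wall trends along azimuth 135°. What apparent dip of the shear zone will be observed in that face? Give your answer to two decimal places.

6.75°

Let the plane be z = a·E + b·N + c.
Station 2−Station 1: −774a + 257b = 144.6;  Station 3−Station 1: −603a − 899b = 144.6.
Solving gives a = −0.19647, b = −0.02906.
Unit vector along 135° is (sin 135°, cos 135°) = (0.7071, -0.7071).
Slope in that direction = a·(0.7071) + b·(-0.7071) = −0.11838.
Apparent dip = arctan|0.11838| = 6.75° (true dip is 11.2°, so apparent ≤ true as expected).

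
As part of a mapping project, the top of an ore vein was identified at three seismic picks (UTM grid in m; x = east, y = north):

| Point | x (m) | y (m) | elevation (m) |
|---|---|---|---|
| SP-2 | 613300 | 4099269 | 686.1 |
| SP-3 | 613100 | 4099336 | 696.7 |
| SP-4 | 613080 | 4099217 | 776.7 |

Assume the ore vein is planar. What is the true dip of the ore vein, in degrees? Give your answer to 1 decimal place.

Let the plane be z = a·x + b·y + c.
SP-3−SP-2: −200a + 67b = 10.6;  SP-4−SP-2: −220a − 52b = 90.6.
Solving gives a = −0.26338, b = −0.62800.
Gradient magnitude |∇z| = √(a² + b²) = √(0.06937 + 0.39439) = 0.68100.
True dip = arctan(0.68100) = 34.3°, dipping toward NNE (azimuth ≈ 023°).

34.3°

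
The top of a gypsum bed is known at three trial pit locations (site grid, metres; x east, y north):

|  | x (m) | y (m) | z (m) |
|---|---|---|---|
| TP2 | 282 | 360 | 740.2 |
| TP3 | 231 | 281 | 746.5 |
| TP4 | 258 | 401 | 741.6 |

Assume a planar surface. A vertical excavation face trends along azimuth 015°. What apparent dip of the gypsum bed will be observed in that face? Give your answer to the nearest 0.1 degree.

Let the plane be z = a·x + b·y + c.
TP3−TP2: −51a − 79b = 6.3;  TP4−TP2: −24a + 41b = 1.4.
Solving gives a = −0.09253, b = −0.02002.
Unit vector along 015° is (sin 15°, cos 15°) = (0.2588, 0.9659).
Slope in that direction = a·(0.2588) + b·(0.9659) = −0.04328.
Apparent dip = arctan|0.04328| = 2.5° (true dip is 5.4°, so apparent ≤ true as expected).

2.5°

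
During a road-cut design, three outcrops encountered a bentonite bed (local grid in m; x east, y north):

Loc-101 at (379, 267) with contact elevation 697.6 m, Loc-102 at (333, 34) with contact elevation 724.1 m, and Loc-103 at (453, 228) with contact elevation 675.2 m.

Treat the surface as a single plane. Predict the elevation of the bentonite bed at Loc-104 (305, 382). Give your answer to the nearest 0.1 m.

716.3 m

Let the plane be z = a·x + b·y + c.
Loc-102−Loc-101: −46a − 233b = 26.5;  Loc-103−Loc-101: 74a − 39b = −22.4.
Solving gives a = −0.32847, b = −0.04889.
Then c = 697.6 − a·379 − b·267 = 835.14.
At (305, 382): z = −100.2 − 18.7 + 835.14 = 716.3 m.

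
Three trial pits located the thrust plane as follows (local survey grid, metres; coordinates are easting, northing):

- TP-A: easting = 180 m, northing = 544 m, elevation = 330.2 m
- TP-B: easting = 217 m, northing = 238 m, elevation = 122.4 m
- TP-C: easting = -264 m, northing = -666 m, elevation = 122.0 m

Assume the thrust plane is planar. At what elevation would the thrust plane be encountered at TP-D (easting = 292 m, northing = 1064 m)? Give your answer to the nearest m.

Let the plane be z = a·easting + b·northing + c.
TP-B−TP-A: 37a − 306b = −207.8;  TP-C−TP-A: −444a − 1210b = −208.2.
Solving gives a = −1.03928, b = 0.55342.
Then c = 330.2 − a·180 − b·544 = 216.21.
At (292, 1064): z = −303.5 + 588.8 + 216.21 = 501.6 m.

502 m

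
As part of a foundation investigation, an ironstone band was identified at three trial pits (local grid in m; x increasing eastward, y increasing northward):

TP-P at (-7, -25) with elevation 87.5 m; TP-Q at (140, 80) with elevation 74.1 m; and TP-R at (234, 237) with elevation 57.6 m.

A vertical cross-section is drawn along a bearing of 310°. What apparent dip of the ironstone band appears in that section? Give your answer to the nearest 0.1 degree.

2.0°

Two edge vectors: TP-P→TP-Q = (147, 105, -13.4), TP-P→TP-R = (241, 262, -29.9).
Normal n = (TP-P→TP-Q) × (TP-P→TP-R) = (371.3, 1165.9, 13209).
So ∂z/∂x = −n_x/n_z = −0.02811 and ∂z/∂y = −n_y/n_z = −0.08827.
Unit vector along 310° is (sin 310°, cos 310°) = (-0.7660, 0.6428).
Slope in that direction = a·(-0.7660) + b·(0.6428) = −0.03520.
Apparent dip = arctan|0.03520| = 2.0° (true dip is 5.3°, so apparent ≤ true as expected).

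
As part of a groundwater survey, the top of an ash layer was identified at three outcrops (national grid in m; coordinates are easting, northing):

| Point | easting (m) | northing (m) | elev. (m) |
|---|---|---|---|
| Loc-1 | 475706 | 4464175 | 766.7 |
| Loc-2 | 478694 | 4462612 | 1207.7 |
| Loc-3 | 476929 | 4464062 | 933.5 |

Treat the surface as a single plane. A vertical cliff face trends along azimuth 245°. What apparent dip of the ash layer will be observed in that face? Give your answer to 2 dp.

Two edge vectors: Loc-1→Loc-2 = (2988, -1563, 441), Loc-1→Loc-3 = (1223, -113, 166.8).
Normal n = (Loc-1→Loc-2) × (Loc-1→Loc-3) = (-210875.4, 40944.6, 1573905).
So ∂z/∂easting = −n_x/n_z = 0.13398 and ∂z/∂northing = −n_y/n_z = −0.02601.
Unit vector along 245° is (sin 245°, cos 245°) = (-0.9063, -0.4226).
Slope in that direction = a·(-0.9063) + b·(-0.4226) = −0.11043.
Apparent dip = arctan|0.11043| = 6.30° (true dip is 7.8°, so apparent ≤ true as expected).

6.30°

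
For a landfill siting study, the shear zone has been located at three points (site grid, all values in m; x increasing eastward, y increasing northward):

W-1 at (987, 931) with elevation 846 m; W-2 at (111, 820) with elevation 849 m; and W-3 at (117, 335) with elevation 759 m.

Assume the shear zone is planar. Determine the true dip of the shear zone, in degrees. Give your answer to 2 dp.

10.60°

Let the plane be z = a·x + b·y + c.
W-2−W-1: −876a − 111b = 3;  W-3−W-1: −870a − 596b = −87.
Solving gives a = −0.02690, b = 0.18523.
Gradient magnitude |∇z| = √(a² + b²) = √(0.00072 + 0.03431) = 0.18718.
True dip = arctan(0.18718) = 10.60°, dipping toward S (azimuth ≈ 172°).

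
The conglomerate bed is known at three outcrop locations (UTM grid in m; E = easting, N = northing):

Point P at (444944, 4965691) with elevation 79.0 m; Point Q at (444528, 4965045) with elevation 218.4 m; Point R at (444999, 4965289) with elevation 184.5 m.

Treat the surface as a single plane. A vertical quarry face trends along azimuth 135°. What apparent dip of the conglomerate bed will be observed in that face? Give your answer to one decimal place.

12.5°

Two edge vectors: Point P→Point Q = (-416, -646, 139.4), Point P→Point R = (55, -402, 105.5).
Normal n = (Point P→Point Q) × (Point P→Point R) = (-12114.2, 51555, 202762).
So ∂z/∂E = −n_x/n_z = 0.05975 and ∂z/∂N = −n_y/n_z = −0.25426.
Unit vector along 135° is (sin 135°, cos 135°) = (0.7071, -0.7071).
Slope in that direction = a·(0.7071) + b·(-0.7071) = 0.22204.
Apparent dip = arctan|0.22204| = 12.5° (true dip is 14.6°, so apparent ≤ true as expected).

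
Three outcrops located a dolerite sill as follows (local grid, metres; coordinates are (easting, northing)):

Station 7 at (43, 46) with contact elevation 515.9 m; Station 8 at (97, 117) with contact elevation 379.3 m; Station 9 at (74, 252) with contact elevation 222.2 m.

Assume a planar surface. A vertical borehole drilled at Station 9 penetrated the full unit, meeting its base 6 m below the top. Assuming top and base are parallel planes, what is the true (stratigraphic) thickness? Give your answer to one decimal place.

3.3 m

Two edge vectors: Station 7→Station 8 = (54, 71, -136.6), Station 7→Station 9 = (31, 206, -293.7).
Normal n = (Station 7→Station 8) × (Station 7→Station 9) = (7286.9, 11625.2, 8923).
So ∂z/∂E = −n_x/n_z = −0.81664 and ∂z/∂N = −n_y/n_z = −1.30284.
|∇z| = √(a²+b²) = 1.53762, so dip δ = arctan(1.53762) = 56.96°.
True thickness = vertical thickness × cos δ = 6 × cos 56.96° = 3.3 m.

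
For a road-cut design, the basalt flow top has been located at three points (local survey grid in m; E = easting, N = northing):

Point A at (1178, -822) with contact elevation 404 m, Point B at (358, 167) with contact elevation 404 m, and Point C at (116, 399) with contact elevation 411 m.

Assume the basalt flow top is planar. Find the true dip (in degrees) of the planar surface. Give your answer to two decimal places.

Let the plane be z = a·E + b·N + c.
Point B−Point A: −820a + 989b = 0;  Point C−Point A: −1062a + 1221b = 7.
Solving gives a = −0.14100, b = −0.11691.
Gradient magnitude |∇z| = √(a² + b²) = √(0.01988 + 0.01367) = 0.18317.
True dip = arctan(0.18317) = 10.38°, dipping toward NE (azimuth ≈ 050°).

10.38°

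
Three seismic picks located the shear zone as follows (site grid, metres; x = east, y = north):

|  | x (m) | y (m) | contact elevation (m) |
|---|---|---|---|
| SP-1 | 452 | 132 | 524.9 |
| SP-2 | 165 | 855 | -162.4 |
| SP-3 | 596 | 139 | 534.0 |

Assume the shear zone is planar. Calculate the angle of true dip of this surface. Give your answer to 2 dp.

Two edge vectors: SP-1→SP-2 = (-287, 723, -687.3), SP-1→SP-3 = (144, 7, 9.1).
Normal n = (SP-1→SP-2) × (SP-1→SP-3) = (11390.4, -96359.5, -106121).
So ∂z/∂x = −n_x/n_z = 0.10733 and ∂z/∂y = −n_y/n_z = −0.90802.
Gradient magnitude |∇z| = √(a² + b²) = √(0.01152 + 0.82449) = 0.91434.
True dip = arctan(0.91434) = 42.44°, dipping toward N (azimuth ≈ 353°).

42.44°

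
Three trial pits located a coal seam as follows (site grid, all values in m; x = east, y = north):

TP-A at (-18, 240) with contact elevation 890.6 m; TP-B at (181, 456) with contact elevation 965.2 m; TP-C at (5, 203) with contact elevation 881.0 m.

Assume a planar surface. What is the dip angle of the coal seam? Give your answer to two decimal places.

16.66°

Let the plane be z = a·x + b·y + c.
TP-B−TP-A: 199a + 216b = 74.6;  TP-C−TP-A: 23a − 37b = −9.6.
Solving gives a = 0.05568, b = 0.29407.
Gradient magnitude |∇z| = √(a² + b²) = √(0.00310 + 0.08648) = 0.29930.
True dip = arctan(0.29930) = 16.66°, dipping toward S (azimuth ≈ 191°).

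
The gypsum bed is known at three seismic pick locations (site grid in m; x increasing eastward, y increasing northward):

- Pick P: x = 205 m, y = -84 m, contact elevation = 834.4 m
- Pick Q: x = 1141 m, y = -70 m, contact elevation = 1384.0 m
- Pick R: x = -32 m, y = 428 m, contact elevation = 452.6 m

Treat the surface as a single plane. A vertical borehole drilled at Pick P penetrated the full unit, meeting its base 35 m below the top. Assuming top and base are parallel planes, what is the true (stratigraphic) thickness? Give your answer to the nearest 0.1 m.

27.9 m

Two edge vectors: Pick P→Pick Q = (936, 14, 549.6), Pick P→Pick R = (-237, 512, -381.8).
Normal n = (Pick P→Pick Q) × (Pick P→Pick R) = (-286740.4, 227109.6, 482550).
So ∂z/∂x = −n_x/n_z = 0.59422 and ∂z/∂y = −n_y/n_z = −0.47064.
|∇z| = √(a²+b²) = 0.75803, so dip δ = arctan(0.75803) = 37.16°.
True thickness = vertical thickness × cos δ = 35 × cos 37.16° = 27.9 m.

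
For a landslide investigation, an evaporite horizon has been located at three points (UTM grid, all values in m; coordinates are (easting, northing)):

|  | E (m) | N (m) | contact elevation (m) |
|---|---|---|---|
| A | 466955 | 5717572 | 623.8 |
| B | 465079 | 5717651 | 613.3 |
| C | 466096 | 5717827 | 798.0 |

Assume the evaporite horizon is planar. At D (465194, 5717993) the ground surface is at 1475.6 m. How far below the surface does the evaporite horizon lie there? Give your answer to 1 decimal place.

Let the plane be z = a·E + b·N + c.
B−A: −1876a + 79b = −10.5;  C−A: −859a + 255b = 174.2.
Solving gives a = 0.040045162, b = 0.818034488.
Then c = 623.8 − a·466955 − b·5717572 = −4695246.57.
At (465194, 5717993): z_contact = 18628.77 + 4677515.48 − 4695246.57 = 897.67 m.
Depth below ground = 1475.6 − 897.67 = 577.9 m.

577.9 m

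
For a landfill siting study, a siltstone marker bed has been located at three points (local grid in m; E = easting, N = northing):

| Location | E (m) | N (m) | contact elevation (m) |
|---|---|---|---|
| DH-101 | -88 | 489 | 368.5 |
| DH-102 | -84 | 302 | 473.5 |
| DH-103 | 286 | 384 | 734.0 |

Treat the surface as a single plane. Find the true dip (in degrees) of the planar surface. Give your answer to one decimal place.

Let the plane be z = a·E + b·N + c.
DH-102−DH-101: 4a − 187b = 105;  DH-103−DH-101: 374a − 105b = 365.5.
Solving gives a = 0.82458, b = −0.54386.
Gradient magnitude |∇z| = √(a² + b²) = √(0.67994 + 0.29578) = 0.98779.
True dip = arctan(0.98779) = 44.6°, dipping toward WNW (azimuth ≈ 303°).

44.6°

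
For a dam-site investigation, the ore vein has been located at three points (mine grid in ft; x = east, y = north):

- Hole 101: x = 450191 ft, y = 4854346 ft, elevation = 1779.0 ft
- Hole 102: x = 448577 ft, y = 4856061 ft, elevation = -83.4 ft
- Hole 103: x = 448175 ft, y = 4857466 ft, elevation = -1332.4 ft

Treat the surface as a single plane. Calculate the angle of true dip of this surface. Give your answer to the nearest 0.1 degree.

Let the plane be z = a·x + b·y + c.
Hole 102−Hole 101: −1614a + 1715b = −1862.4;  Hole 103−Hole 101: −2016a + 3120b = −3111.4.
Solving gives a = 0.30074, b = −0.80292.
Gradient magnitude |∇z| = √(a² + b²) = √(0.09044 + 0.64468) = 0.85739.
True dip = arctan(0.85739) = 40.6°, dipping toward NNW (azimuth ≈ 339°).

40.6°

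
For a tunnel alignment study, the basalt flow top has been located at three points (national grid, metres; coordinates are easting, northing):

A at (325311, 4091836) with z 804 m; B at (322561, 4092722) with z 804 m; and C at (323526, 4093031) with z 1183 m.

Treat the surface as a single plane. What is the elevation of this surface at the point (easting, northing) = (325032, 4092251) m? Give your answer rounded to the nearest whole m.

Let the plane be z = a·easting + b·northing + c.
B−A: −2750a + 886b = 0;  C−A: −1785a + 1195b = 379.
Solving gives a = 0.19697667, b = 0.61138355.
Then c = 804 − a·325311 − b·4091836 = −2564955.91.
At (325032, 4092251): z = 64023.7 + 2501935.0 − 2564955.91 = 1002.8 m.

1003 m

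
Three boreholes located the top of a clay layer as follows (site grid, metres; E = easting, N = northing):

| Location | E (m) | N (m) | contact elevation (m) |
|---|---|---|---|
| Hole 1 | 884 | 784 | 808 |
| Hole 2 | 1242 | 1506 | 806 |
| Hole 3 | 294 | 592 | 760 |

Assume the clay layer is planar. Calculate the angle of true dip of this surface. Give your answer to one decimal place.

6.3°

Two edge vectors: Hole 1→Hole 2 = (358, 722, -2), Hole 1→Hole 3 = (-590, -192, -48).
Normal n = (Hole 1→Hole 2) × (Hole 1→Hole 3) = (-35040, 18364, 357244).
So ∂z/∂E = −n_x/n_z = 0.09808 and ∂z/∂N = −n_y/n_z = −0.05140.
Gradient magnitude |∇z| = √(a² + b²) = √(0.00962 + 0.00264) = 0.11074.
True dip = arctan(0.11074) = 6.3°, dipping toward WNW (azimuth ≈ 298°).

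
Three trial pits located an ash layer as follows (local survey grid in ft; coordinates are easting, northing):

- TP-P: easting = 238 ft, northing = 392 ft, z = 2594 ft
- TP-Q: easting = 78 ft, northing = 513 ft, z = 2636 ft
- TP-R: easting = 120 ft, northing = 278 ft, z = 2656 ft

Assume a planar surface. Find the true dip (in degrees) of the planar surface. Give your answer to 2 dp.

Let the plane be z = a·easting + b·northing + c.
TP-Q−TP-P: −160a + 121b = 42;  TP-R−TP-P: −118a − 114b = 62.
Solving gives a = −0.37794, b = −0.15265.
Gradient magnitude |∇z| = √(a² + b²) = √(0.14284 + 0.02330) = 0.40761.
True dip = arctan(0.40761) = 22.18°, dipping toward ENE (azimuth ≈ 068°).

22.18°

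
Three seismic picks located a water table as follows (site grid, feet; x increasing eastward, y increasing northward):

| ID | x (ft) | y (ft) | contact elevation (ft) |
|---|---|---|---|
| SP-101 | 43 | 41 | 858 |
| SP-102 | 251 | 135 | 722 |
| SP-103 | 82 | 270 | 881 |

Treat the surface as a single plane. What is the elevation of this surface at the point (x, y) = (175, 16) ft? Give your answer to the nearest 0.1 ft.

Two edge vectors: SP-101→SP-102 = (208, 94, -136), SP-101→SP-103 = (39, 229, 23).
Normal n = (SP-101→SP-102) × (SP-101→SP-103) = (33306, -10088, 43966).
So ∂z/∂x = −n_x/n_z = −0.75754 and ∂z/∂y = −n_y/n_z = 0.22945.
Intercept c from SP-101: 858 + 32.57 − 9.41 = 881.17.
At (175, 16): z = −132.6 + 3.7 + 881.17 = 752.3 ft.

752.3 ft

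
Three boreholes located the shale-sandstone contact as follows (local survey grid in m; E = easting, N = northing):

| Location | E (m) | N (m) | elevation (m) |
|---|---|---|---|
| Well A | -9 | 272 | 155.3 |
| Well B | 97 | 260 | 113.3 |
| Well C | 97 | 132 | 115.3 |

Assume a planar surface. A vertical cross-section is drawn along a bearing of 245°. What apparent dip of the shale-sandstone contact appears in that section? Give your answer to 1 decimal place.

Let the plane be z = a·E + b·N + c.
Well B−Well A: 106a − 12b = −42;  Well C−Well A: 106a − 140b = −40.
Solving gives a = −0.39800, b = −0.01562.
Unit vector along 245° is (sin 245°, cos 245°) = (-0.9063, -0.4226).
Slope in that direction = a·(-0.9063) + b·(-0.4226) = 0.36731.
Apparent dip = arctan|0.36731| = 20.2° (true dip is 21.7°, so apparent ≤ true as expected).

20.2°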